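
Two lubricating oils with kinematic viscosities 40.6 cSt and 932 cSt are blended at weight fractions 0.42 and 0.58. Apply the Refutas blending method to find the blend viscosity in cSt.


Refutas method: VBN_i = 14.534*ln(ln(visc_i + 0.8)) + 10.975, blended linearly by mass fraction; since VBN is linear in VBI_i = ln(ln(visc_i + 0.8)) and the fractions sum to 1, blend VBI directly: visc = exp(exp(VBI_blend)) - 0.8
VBI_1 = ln(ln(40.6 + 0.8)) = 1.31461
VBI_2 = ln(ln(932 + 0.8)) = 1.92252
VBI_blend = 0.42 * 1.31461 + 0.58 * 1.92252 = 1.6672
visc_blend = exp(exp(1.6672)) - 0.8 = 199.0

199.0 cSt


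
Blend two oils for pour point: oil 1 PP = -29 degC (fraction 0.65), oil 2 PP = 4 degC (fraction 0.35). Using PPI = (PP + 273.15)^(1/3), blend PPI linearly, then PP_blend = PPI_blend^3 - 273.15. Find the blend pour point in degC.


PPI_1 = (-29 + 273.15)^(1/3) = 6.25008
PPI_2 = (4 + 273.15)^(1/3) = 6.51986
PPI_blend = 0.65 * 6.25008 + 0.35 * 6.51986 = 6.344503
PP_blend = 6.344503^3 - 273.15 = 255.3835 - 273.15 = -17.77

-17.77 degC


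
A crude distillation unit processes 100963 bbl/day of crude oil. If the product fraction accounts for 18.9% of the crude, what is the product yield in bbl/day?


Crude throughput = 100963 bbl/day
Fraction yield = 18.9%
yield = throughput * fraction / 100
yield = 100963 * 18.9 / 100 = 19082.007

19082.007 bbl/day


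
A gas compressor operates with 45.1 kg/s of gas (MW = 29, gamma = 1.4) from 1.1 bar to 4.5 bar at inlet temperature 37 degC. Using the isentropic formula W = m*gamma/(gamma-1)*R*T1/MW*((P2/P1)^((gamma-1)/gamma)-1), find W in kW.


Isentropic work: W = m*(gamma/(gamma-1))*(R*T1/MW)*((P2/P1)^((gamma-1)/gamma) - 1)
T1 = 37 + 273.15 = 310.15 K
Pressure ratio = 4.5 / 1.1 = 4.09091
Exponent = (1.4 - 1)/1.4 = 0.285714
(P2/P1)^exp - 1 = 4.09091^0.285714 - 1 = 0.495566
W = 45.1 * 1.4 / 0.4 * 8.314 * 310.15 / 29 * 0.495566 = 6956

6956 kW


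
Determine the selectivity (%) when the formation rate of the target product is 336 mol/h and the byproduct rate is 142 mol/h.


Selectivity = desired / (desired + undesired) * 100
Total products = 336 + 142 = 478 mol/h
S = 336 / 478 * 100
= 0.7029 * 100
= 70.29 %

70.29 %


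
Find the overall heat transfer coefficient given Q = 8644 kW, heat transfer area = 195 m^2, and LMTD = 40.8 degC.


From Q = U*A*LMTD, U = Q / (A * LMTD)
U = 8644 / (195 * 40.8) = 8644 / 7956 = 1.086

1.086 kW/(m^2*K)


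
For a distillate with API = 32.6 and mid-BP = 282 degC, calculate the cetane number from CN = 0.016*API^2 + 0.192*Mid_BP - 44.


CN = 0.016 * 32.6^2 + 0.192 * 282 - 44
CN = 17.00416 + 54.144 - 44 = 27.14816

27.14816


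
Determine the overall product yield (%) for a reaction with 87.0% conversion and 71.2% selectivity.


Overall yield = conversion (%) * selectivity (%) / 100
Conversion = 87.0%, Selectivity = 71.2%
Y = 87.0 * 71.2 / 100
= 61.944 %

61.944 %


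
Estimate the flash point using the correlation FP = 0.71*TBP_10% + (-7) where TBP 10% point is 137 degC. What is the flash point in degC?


FP = 0.71 * 137 + (-7) = 90.27

90.27 degC


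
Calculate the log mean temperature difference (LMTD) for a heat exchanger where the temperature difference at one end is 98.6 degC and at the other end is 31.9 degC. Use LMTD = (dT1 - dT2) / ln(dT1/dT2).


LMTD = (dT1 - dT2) / ln(dT1/dT2)
= (98.6 - 31.9) / ln(98.6 / 31.9) = 66.7 / 1.12847 = 59.11

59.11 degC


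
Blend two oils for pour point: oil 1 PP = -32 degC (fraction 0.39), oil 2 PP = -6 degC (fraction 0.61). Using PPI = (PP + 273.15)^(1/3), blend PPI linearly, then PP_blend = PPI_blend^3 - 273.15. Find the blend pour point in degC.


PPI_1 = (-32 + 273.15)^(1/3) = 6.224375
PPI_2 = (-6 + 273.15)^(1/3) = 6.440482
PPI_blend = 0.39 * 6.224375 + 0.61 * 6.440482 = 6.3562
PP_blend = 6.3562^3 - 273.15 = 256.7986 - 273.15 = -16.35

-16.35 degC


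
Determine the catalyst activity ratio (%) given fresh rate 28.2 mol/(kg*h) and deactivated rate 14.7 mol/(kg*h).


Activity (%) = (rate_used / rate_fresh) * 100
rate_used = 14.7, rate_fresh = 28.2
= (14.7 / 28.2) * 100
= 0.5213 * 100 = 52.13

52.13 %


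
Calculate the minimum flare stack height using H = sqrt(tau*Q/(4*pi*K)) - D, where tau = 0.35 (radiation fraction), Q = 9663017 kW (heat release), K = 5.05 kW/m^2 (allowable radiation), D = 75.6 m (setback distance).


tau*Q/(4*pi*K) = 0.35 * 9663017 / (4 * pi * 5.05) = 53294.2
sqrt(53294.2) = 230.855
H = 230.855 - 75.6 = 155.3

155.3 m


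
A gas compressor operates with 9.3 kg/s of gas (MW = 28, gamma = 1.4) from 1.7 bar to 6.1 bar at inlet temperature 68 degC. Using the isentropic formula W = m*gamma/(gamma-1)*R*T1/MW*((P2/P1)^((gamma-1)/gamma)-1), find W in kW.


Isentropic work: W = m*(gamma/(gamma-1))*(R*T1/MW)*((P2/P1)^((gamma-1)/gamma) - 1)
T1 = 68 + 273.15 = 341.15 K
Pressure ratio = 6.1 / 1.7 = 3.58824
Exponent = (1.4 - 1)/1.4 = 0.285714
(P2/P1)^exp - 1 = 3.58824^0.285714 - 1 = 0.44058
W = 9.3 * 1.4 / 0.4 * 8.314 * 341.15 / 28 * 0.44058 = 1453

1453 kW


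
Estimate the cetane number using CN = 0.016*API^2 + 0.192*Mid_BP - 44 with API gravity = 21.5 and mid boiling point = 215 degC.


CN = 0.016 * 21.5^2 + 0.192 * 215 - 44
CN = 7.396 + 41.28 - 44 = 4.676

4.676


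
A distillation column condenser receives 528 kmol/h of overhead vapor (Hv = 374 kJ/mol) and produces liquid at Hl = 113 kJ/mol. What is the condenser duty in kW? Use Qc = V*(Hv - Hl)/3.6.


Qc = 528 * (374 - 113) / 3.6 = 528 * 261 / 3.6 = 38280

38280 kW


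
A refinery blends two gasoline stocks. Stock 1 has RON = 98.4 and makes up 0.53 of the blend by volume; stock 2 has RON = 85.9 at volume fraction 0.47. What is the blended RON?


Linear blending: RON_blend = sum(vi * RONi)
Contribution 1: 0.53 * 98.4 = 52.152
Contribution 2: 0.47 * 85.9 = 40.373
RON_blend = 52.152 + 40.373 = 92.525

92.525


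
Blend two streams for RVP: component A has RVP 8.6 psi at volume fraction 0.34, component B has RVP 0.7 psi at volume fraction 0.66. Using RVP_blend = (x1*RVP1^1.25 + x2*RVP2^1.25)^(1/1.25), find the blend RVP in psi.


Chevron index: RVP_blend = (sum xi*RVPi^1.25)^(1/1.25)
RVP^1.25 terms: 0.34 * 8.6^1.25 + 0.66 * 0.7^1.25 = 5.42987
RVP_blend = 5.42987^(1/1.25) = 3.871

3.871 psi


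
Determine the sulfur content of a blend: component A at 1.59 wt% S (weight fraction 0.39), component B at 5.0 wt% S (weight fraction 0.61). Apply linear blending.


Linear sulfur blending: S_blend = x1*S1 + x2*S2
Contribution 1: 0.39 * 1.59 = 0.6201 wt%
Contribution 2: 0.61 * 5.0 = 3.05 wt%
S_blend = 0.6201 + 3.05 = 3.6701

3.6701 wt%


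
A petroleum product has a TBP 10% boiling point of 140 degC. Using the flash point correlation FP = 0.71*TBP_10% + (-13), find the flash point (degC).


FP = 0.71 * 140 + (-13) = 86.4

86.4 degC


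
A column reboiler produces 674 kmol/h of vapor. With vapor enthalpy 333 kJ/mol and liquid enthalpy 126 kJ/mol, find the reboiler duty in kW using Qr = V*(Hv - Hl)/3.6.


Qr = 674 * (333 - 126) / 3.6 = 674 * 207 / 3.6 = 38760

38760 kW


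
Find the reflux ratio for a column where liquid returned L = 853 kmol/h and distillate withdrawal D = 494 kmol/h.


Reflux ratio definition: R = L / D (liquid returned / distillate withdrawn)
L = 853 kmol/h, D = 494 kmol/h
R = 853 / 494 = 1.727

1.727


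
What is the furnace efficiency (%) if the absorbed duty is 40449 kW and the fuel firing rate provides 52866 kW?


Furnace efficiency = Q_absorbed / Q_fuel * 100
= 40449 / 52866 * 100 = 76.51

76.51 %


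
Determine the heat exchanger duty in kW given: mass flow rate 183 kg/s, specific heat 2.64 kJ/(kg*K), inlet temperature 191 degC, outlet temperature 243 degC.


Q = m_dot * cp * delta_T
delta_T = 243 - 191 = 52 K
Q = 183 * 2.64 * 52
= 483.12 * 52
= 25122.24 kW

25122.24 kW


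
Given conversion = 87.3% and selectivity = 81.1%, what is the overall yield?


Overall yield = conversion (%) * selectivity (%) / 100
Conversion = 87.3%, Selectivity = 81.1%
Y = 87.3 * 81.1 / 100
= 70.8003 %

70.8003 %


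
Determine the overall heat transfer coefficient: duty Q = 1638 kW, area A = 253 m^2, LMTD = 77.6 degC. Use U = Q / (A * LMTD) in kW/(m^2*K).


From Q = U*A*LMTD, U = Q / (A * LMTD)
U = 1638 / (253 * 77.6) = 1638 / 19632.8 = 0.08343

0.08343 kW/(m^2*K)


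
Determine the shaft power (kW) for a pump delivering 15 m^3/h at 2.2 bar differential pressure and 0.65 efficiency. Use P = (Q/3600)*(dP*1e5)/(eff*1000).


Q = 15 / 3600 = 0.00416667 m^3/s
P = 0.00416667 * (2.2 * 1e5) / 0.65 / 1000 = 1.410

1.410 kW


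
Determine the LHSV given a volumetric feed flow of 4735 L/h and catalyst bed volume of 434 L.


LHSV = volumetric feed rate / catalyst volume
= 4735 L/h / 434 L
= 10.91 h^-1

10.91 h^-1


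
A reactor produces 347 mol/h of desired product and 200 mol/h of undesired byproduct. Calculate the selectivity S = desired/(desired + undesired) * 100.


Selectivity = desired / (desired + undesired) * 100
Total products = 347 + 200 = 547 mol/h
S = 347 / 547 * 100
= 0.6344 * 100
= 63.44 %

63.44 %


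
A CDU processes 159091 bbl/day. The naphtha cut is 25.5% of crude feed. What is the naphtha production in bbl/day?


Crude throughput = 159091 bbl/day
Fraction yield = 25.5%
yield = throughput * fraction / 100
yield = 159091 * 25.5 / 100 = 40568.205

40568.205 bbl/day


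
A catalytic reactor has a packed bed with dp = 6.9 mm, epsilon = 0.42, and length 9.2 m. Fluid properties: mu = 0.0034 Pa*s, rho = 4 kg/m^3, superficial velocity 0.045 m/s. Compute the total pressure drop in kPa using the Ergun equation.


dp = 6.9 mm = 0.0069 m
Viscous term = 150*0.0034*0.045*(1-0.42)^2 / (0.0069^2*0.42^3) = 2188.73
Inertial term = 1.75*4*0.045^2*(1-0.42) / (0.0069*0.42^3) = 16.0825
dP/L = 2188.73 + 16.0825 = 2204.81 Pa/m
dP = 2204.81 * 9.2 / 1000 = 20.28 kPa

20.28 kPa


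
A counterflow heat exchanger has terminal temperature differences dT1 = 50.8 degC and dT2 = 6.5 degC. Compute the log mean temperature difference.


LMTD = (dT1 - dT2) / ln(dT1/dT2)
= (50.8 - 6.5) / ln(50.8 / 6.5) = 44.3 / 2.05609 = 21.55

21.55 degC


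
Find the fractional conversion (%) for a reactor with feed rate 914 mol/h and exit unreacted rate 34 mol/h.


X = (F_in - F_out) / F_in * 100
Moles reacted = 914 - 34 = 880
X = 880 / 914 * 100
= 0.9628 * 100
= 96.28 %

96.28 %


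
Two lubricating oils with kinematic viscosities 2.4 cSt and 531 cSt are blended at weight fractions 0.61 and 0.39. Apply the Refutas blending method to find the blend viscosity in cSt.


Refutas method: VBN_i = 14.534*ln(ln(visc_i + 0.8)) + 10.975, blended linearly by mass fraction; since VBN is linear in VBI_i = ln(ln(visc_i + 0.8)) and the fractions sum to 1, blend VBI directly: visc = exp(exp(VBI_blend)) - 0.8
VBI_1 = ln(ln(2.4 + 0.8)) = 0.151133
VBI_2 = ln(ln(531 + 0.8)) = 1.83678
VBI_blend = 0.61 * 0.151133 + 0.39 * 1.83678 = 0.808535
visc_blend = exp(exp(0.808535)) - 0.8 = 8.637

8.637 cSt


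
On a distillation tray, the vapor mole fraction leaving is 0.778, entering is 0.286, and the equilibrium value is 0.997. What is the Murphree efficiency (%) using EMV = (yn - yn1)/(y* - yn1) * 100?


Murphree vapor efficiency: EMV = (y_n - y_(n-1)) / (y*_n - y_(n-1)) * 100
EMV = (0.778 - 0.286) / (0.997 - 0.286) * 100 = 0.492 / 0.711 * 100 = 69.20

69.20 %


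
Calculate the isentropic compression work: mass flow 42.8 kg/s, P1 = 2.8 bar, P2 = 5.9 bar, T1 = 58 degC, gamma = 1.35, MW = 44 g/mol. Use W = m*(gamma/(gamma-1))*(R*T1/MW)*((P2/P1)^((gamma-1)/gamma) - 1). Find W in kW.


Isentropic work: W = m*(gamma/(gamma-1))*(R*T1/MW)*((P2/P1)^((gamma-1)/gamma) - 1)
T1 = 58 + 273.15 = 331.15 K
Pressure ratio = 5.9 / 2.8 = 2.10714
Exponent = (1.35 - 1)/1.35 = 0.259259
(P2/P1)^exp - 1 = 2.10714^0.259259 - 1 = 0.213167
W = 42.8 * 1.35 / 0.35 * 8.314 * 331.15 / 44 * 0.213167 = 2202

2202 kW


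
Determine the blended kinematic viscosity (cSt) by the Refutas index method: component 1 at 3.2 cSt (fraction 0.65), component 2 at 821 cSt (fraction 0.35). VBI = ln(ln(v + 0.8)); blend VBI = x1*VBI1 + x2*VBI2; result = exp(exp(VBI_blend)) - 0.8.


Refutas method: VBN_i = 14.534*ln(ln(visc_i + 0.8)) + 10.975, blended linearly by mass fraction; since VBN is linear in VBI_i = ln(ln(visc_i + 0.8)) and the fractions sum to 1, blend VBI directly: visc = exp(exp(VBI_blend)) - 0.8
VBI_1 = ln(ln(3.2 + 0.8)) = 0.326634
VBI_2 = ln(ln(821 + 0.8)) = 1.90382
VBI_blend = 0.65 * 0.326634 + 0.35 * 1.90382 = 0.878649
visc_blend = exp(exp(0.878649)) - 0.8 = 10.31

10.31 cSt


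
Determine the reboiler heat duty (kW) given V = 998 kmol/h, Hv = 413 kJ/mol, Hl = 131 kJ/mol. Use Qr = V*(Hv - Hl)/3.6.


Qr = 998 * (413 - 131) / 3.6 = 998 * 282 / 3.6 = 78180

78180 kW


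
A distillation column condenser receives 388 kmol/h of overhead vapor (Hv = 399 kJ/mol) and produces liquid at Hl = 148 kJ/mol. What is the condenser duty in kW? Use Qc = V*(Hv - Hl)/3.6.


Qc = 388 * (399 - 148) / 3.6 = 388 * 251 / 3.6 = 27050

27050 kW


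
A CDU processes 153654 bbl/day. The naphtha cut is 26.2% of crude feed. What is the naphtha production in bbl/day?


Crude throughput = 153654 bbl/day
Fraction yield = 26.2%
yield = throughput * fraction / 100
yield = 153654 * 26.2 / 100 = 40257.348

40257.348 bbl/day


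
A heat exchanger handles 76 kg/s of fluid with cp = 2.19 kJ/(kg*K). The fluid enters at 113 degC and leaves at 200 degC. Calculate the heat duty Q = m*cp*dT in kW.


Q = m_dot * cp * delta_T
delta_T = 200 - 113 = 87 K
Q = 76 * 2.19 * 87
= 166.44 * 87
= 14480.28 kW

14480.28 kW


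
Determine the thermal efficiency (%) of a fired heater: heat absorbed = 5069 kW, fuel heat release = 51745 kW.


Furnace efficiency = Q_absorbed / Q_fuel * 100
= 5069 / 51745 * 100 = 9.796

9.796 %


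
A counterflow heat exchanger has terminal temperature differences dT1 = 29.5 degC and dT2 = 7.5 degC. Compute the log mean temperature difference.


LMTD = (dT1 - dT2) / ln(dT1/dT2)
= (29.5 - 7.5) / ln(29.5 / 7.5) = 22 / 1.36949 = 16.06

16.06 degC


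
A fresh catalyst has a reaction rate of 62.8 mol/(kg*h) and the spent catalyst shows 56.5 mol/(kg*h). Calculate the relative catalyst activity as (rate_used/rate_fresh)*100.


Activity (%) = (rate_used / rate_fresh) * 100
rate_used = 56.5, rate_fresh = 62.8
= (56.5 / 62.8) * 100
= 0.8997 * 100 = 89.97

89.97 %


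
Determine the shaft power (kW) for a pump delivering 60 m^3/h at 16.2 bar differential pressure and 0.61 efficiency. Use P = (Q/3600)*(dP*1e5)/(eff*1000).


Q = 60 / 3600 = 0.0166667 m^3/s
P = 0.0166667 * (16.2 * 1e5) / 0.61 / 1000 = 44.26

44.26 kW


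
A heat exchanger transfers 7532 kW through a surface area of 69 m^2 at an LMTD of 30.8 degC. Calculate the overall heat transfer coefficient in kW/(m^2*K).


From Q = U*A*LMTD, U = Q / (A * LMTD)
U = 7532 / (69 * 30.8) = 7532 / 2125.2 = 3.544

3.544 kW/(m^2*K)


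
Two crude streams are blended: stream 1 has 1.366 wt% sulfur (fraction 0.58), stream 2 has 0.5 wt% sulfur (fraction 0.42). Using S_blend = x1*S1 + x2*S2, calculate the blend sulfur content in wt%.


Linear sulfur blending: S_blend = x1*S1 + x2*S2
Contribution 1: 0.58 * 1.366 = 0.79228 wt%
Contribution 2: 0.42 * 0.5 = 0.21 wt%
S_blend = 0.79228 + 0.21 = 1.00228

1.00228 wt%


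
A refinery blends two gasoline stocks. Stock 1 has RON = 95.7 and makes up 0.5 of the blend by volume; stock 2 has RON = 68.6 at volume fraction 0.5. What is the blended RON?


Linear blending: RON_blend = sum(vi * RONi)
Contribution 1: 0.5 * 95.7 = 47.85
Contribution 2: 0.5 * 68.6 = 34.3
RON_blend = 47.85 + 34.3 = 82.15

82.15


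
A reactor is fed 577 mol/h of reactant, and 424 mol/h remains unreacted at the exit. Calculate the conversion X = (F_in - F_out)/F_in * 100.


X = (F_in - F_out) / F_in * 100
Moles reacted = 577 - 424 = 153
X = 153 / 577 * 100
= 0.2652 * 100
= 26.52 %

26.52 %


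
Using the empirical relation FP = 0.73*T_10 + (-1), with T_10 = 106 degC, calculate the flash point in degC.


FP = 0.73 * 106 + (-1) = 76.38

76.38 degC


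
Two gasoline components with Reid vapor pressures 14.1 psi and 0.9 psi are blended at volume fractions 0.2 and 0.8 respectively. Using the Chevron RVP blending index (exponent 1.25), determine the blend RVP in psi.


Chevron index: RVP_blend = (sum xi*RVPi^1.25)^(1/1.25)
RVP^1.25 terms: 0.2 * 14.1^1.25 + 0.8 * 0.9^1.25 = 6.16583
RVP_blend = 6.16583^(1/1.25) = 4.285

4.285 psi


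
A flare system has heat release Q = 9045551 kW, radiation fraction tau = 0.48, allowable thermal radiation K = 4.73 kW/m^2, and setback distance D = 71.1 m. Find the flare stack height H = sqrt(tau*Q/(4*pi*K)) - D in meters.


tau*Q/(4*pi*K) = 0.48 * 9045551 / (4 * pi * 4.73) = 73047.5
sqrt(73047.5) = 270.273
H = 270.273 - 71.1 = 199.2

199.2 m


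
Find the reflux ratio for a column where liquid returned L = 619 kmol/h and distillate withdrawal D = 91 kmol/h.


Reflux ratio definition: R = L / D (liquid returned / distillate withdrawn)
L = 619 kmol/h, D = 91 kmol/h
R = 619 / 91 = 6.802

6.802


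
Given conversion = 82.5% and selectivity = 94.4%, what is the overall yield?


Overall yield = conversion (%) * selectivity (%) / 100
Conversion = 82.5%, Selectivity = 94.4%
Y = 82.5 * 94.4 / 100
= 77.88 %

77.88 %


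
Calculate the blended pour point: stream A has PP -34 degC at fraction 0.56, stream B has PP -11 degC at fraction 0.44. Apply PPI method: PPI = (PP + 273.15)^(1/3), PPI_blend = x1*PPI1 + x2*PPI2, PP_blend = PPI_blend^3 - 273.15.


PPI_1 = (-34 + 273.15)^(1/3) = 6.20712
PPI_2 = (-11 + 273.15)^(1/3) = 6.400049
PPI_blend = 0.56 * 6.20712 + 0.44 * 6.400049 = 6.292009
PP_blend = 6.292009^3 - 273.15 = 249.0967 - 273.15 = -24.05

-24.05 degC


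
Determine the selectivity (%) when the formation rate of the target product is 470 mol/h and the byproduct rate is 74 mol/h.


Selectivity = desired / (desired + undesired) * 100
Total products = 470 + 74 = 544 mol/h
S = 470 / 544 * 100
= 0.8640 * 100
= 86.40 %

86.40 %


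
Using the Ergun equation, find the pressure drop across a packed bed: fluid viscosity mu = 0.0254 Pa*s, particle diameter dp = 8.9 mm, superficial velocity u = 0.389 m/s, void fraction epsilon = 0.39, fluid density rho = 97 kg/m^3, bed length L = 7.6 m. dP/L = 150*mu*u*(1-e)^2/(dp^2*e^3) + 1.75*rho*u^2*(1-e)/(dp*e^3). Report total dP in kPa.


dp = 8.9 mm = 0.0089 m
Viscous term = 150*0.0254*0.389*(1-0.39)^2 / (0.0089^2*0.39^3) = 117371
Inertial term = 1.75*97*0.389^2*(1-0.39) / (0.0089*0.39^3) = 29679.4
dP/L = 117371 + 29679.4 = 147050 Pa/m
dP = 147050 * 7.6 / 1000 = 1118 kPa

1118 kPa


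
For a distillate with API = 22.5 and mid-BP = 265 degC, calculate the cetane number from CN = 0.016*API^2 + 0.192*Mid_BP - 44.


CN = 0.016 * 22.5^2 + 0.192 * 265 - 44
CN = 8.1 + 50.88 - 44 = 14.98

14.98


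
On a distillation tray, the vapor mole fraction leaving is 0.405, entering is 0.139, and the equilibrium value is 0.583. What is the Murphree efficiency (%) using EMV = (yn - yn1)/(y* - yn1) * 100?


Murphree vapor efficiency: EMV = (y_n - y_(n-1)) / (y*_n - y_(n-1)) * 100
EMV = (0.405 - 0.139) / (0.583 - 0.139) * 100 = 0.266 / 0.444 * 100 = 59.91

59.91 %


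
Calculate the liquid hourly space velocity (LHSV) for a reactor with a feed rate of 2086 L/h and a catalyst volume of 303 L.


LHSV = volumetric feed rate / catalyst volume
= 2086 L/h / 303 L
= 6.884 h^-1

6.884 h^-1


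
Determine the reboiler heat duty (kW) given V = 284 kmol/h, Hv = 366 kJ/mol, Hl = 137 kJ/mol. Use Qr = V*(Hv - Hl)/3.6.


Qr = 284 * (366 - 137) / 3.6 = 284 * 229 / 3.6 = 18070

18070 kW


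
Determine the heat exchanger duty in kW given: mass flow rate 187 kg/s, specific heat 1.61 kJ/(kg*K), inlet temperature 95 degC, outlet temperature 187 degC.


Q = m_dot * cp * delta_T
delta_T = 187 - 95 = 92 K
Q = 187 * 1.61 * 92
= 301.07 * 92
= 27698.44 kW

27698.44 kW


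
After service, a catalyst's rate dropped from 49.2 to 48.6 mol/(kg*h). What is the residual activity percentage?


Activity (%) = (rate_used / rate_fresh) * 100
rate_used = 48.6, rate_fresh = 49.2
= (48.6 / 49.2) * 100
= 0.9878 * 100 = 98.78

98.78 %


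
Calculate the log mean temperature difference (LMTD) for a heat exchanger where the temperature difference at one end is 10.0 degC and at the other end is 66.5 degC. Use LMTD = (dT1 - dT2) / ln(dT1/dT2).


LMTD = (dT1 - dT2) / ln(dT1/dT2)
= (10.0 - 66.5) / ln(10.0 / 66.5) = -56.5 / -1.89462 = 29.82

29.82 degC


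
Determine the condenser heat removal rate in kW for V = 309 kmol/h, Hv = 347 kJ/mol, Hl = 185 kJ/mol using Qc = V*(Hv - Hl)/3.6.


Qc = 309 * (347 - 185) / 3.6 = 309 * 162 / 3.6 = 13900

13900 kW


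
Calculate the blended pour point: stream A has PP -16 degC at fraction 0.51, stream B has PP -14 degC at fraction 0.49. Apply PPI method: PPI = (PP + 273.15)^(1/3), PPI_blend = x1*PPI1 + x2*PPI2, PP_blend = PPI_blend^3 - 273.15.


PPI_1 = (-16 + 273.15)^(1/3) = 6.359098
PPI_2 = (-14 + 273.15)^(1/3) = 6.375541
PPI_blend = 0.51 * 6.359098 + 0.49 * 6.375541 = 6.367155
PP_blend = 6.367155^3 - 273.15 = 258.1287 - 273.15 = -15.02

-15.02 degC


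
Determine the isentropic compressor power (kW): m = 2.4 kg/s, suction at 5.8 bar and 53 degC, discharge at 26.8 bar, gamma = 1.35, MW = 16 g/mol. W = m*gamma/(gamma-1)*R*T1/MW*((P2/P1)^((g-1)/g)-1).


Isentropic work: W = m*(gamma/(gamma-1))*(R*T1/MW)*((P2/P1)^((gamma-1)/gamma) - 1)
T1 = 53 + 273.15 = 326.15 K
Pressure ratio = 26.8 / 5.8 = 4.62069
Exponent = (1.35 - 1)/1.35 = 0.259259
(P2/P1)^exp - 1 = 4.62069^0.259259 - 1 = 0.487069
W = 2.4 * 1.35 / 0.35 * 8.314 * 326.15 / 16 * 0.487069 = 764.1

764.1 kW


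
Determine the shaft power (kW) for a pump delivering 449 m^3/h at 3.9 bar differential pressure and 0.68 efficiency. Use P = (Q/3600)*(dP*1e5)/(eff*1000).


Q = 449 / 3600 = 0.124722 m^3/s
P = 0.124722 * (3.9 * 1e5) / 0.68 / 1000 = 71.53

71.53 kW


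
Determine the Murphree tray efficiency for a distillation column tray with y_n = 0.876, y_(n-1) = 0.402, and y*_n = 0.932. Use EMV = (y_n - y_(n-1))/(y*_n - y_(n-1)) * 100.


Murphree vapor efficiency: EMV = (y_n - y_(n-1)) / (y*_n - y_(n-1)) * 100
EMV = (0.876 - 0.402) / (0.932 - 0.402) * 100 = 0.474 / 0.53 * 100 = 89.43

89.43 %


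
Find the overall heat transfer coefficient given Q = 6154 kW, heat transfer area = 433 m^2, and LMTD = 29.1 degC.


From Q = U*A*LMTD, U = Q / (A * LMTD)
U = 6154 / (433 * 29.1) = 6154 / 12600.3 = 0.4884

0.4884 kW/(m^2*K)


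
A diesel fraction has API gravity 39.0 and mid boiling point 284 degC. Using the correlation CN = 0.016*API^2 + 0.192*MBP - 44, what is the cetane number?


CN = 0.016 * 39.0^2 + 0.192 * 284 - 44
CN = 24.336 + 54.528 - 44 = 34.864

34.864


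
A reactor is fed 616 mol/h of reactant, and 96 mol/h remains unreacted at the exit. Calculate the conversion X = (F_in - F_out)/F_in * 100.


X = (F_in - F_out) / F_in * 100
Moles reacted = 616 - 96 = 520
X = 520 / 616 * 100
= 0.8442 * 100
= 84.42 %

84.42 %


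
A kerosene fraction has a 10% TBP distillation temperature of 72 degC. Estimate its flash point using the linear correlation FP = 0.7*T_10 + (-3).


FP = 0.7 * 72 + (-3) = 47.4

47.4 degC


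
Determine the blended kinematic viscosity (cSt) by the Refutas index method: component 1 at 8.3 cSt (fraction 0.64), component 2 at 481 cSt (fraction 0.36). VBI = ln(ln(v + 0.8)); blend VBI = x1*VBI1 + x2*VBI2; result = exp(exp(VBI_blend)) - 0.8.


Refutas method: VBN_i = 14.534*ln(ln(visc_i + 0.8)) + 10.975, blended linearly by mass fraction; since VBN is linear in VBI_i = ln(ln(visc_i + 0.8)) and the fractions sum to 1, blend VBI directly: visc = exp(exp(VBI_blend)) - 0.8
VBI_1 = ln(ln(8.3 + 0.8)) = 0.792211
VBI_2 = ln(ln(481 + 0.8)) = 1.82092
VBI_blend = 0.64 * 0.792211 + 0.36 * 1.82092 = 1.16255
visc_blend = exp(exp(1.16255)) - 0.8 = 23.69

23.69 cSt


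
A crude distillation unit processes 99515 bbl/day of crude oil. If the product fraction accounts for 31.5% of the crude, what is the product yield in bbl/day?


Crude throughput = 99515 bbl/day
Fraction yield = 31.5%
yield = throughput * fraction / 100
yield = 99515 * 31.5 / 100 = 31347.225

31347.225 bbl/day


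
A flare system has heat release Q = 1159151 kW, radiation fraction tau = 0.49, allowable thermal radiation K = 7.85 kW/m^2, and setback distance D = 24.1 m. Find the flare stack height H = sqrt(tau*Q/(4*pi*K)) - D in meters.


tau*Q/(4*pi*K) = 0.49 * 1159151 / (4 * pi * 7.85) = 5757.8
sqrt(5757.8) = 75.8802
H = 75.8802 - 24.1 = 51.78

51.78 m


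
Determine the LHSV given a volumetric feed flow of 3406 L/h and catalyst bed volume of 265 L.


LHSV = volumetric feed rate / catalyst volume
= 3406 L/h / 265 L
= 12.85 h^-1

12.85 h^-1


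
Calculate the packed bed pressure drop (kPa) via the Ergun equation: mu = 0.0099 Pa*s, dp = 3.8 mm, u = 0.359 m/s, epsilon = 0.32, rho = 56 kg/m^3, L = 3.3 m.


dp = 3.8 mm = 0.0038 m
Viscous term = 150*0.0099*0.359*(1-0.32)^2 / (0.0038^2*0.32^3) = 520981
Inertial term = 1.75*56*0.359^2*(1-0.32) / (0.0038*0.32^3) = 68974.8
dP/L = 520981 + 68974.8 = 589956 Pa/m
dP = 589956 * 3.3 / 1000 = 1947 kPa

1947 kPa


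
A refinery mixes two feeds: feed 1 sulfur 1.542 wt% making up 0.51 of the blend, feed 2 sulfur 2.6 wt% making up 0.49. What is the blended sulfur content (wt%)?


Linear sulfur blending: S_blend = x1*S1 + x2*S2
Contribution 1: 0.51 * 1.542 = 0.78642 wt%
Contribution 2: 0.49 * 2.6 = 1.274 wt%
S_blend = 0.78642 + 1.274 = 2.06042

2.06042 wt%


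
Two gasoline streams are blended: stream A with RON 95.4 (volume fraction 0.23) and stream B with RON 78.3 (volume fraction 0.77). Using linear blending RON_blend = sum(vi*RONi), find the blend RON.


Linear blending: RON_blend = sum(vi * RONi)
Contribution 1: 0.23 * 95.4 = 21.942
Contribution 2: 0.77 * 78.3 = 60.291
RON_blend = 21.942 + 60.291 = 82.233

82.233


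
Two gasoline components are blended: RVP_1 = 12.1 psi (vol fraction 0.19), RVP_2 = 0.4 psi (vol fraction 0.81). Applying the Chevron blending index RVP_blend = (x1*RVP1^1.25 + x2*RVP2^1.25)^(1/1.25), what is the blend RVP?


Chevron index: RVP_blend = (sum xi*RVPi^1.25)^(1/1.25)
RVP^1.25 terms: 0.19 * 12.1^1.25 + 0.81 * 0.4^1.25 = 4.54548
RVP_blend = 4.54548^(1/1.25) = 3.358

3.358 psi


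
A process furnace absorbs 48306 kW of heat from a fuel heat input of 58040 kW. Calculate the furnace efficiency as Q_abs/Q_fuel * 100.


Furnace efficiency = Q_absorbed / Q_fuel * 100
= 48306 / 58040 * 100 = 83.23

83.23 %


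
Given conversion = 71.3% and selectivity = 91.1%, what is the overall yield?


Overall yield = conversion (%) * selectivity (%) / 100
Conversion = 71.3%, Selectivity = 91.1%
Y = 71.3 * 91.1 / 100
= 64.9543 %

64.9543 %


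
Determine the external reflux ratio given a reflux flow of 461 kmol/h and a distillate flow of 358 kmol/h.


Reflux ratio definition: R = L / D (liquid returned / distillate withdrawn)
L = 461 kmol/h, D = 358 kmol/h
R = 461 / 358 = 1.288

1.288


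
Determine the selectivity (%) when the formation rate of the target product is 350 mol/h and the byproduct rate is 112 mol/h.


Selectivity = desired / (desired + undesired) * 100
Total products = 350 + 112 = 462 mol/h
S = 350 / 462 * 100
= 0.7576 * 100
= 75.76 %

75.76 %


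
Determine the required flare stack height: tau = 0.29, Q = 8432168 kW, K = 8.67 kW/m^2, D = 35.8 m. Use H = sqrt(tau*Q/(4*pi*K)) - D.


tau*Q/(4*pi*K) = 0.29 * 8432168 / (4 * pi * 8.67) = 22444.4
sqrt(22444.4) = 149.815
H = 149.815 - 35.8 = 114.0

114.0 m


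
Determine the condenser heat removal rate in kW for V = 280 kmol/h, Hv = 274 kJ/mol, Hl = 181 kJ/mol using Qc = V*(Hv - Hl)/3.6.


Qc = 280 * (274 - 181) / 3.6 = 280 * 93 / 3.6 = 7233

7233 kW


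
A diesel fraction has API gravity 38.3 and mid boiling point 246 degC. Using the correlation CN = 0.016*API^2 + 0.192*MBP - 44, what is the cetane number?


CN = 0.016 * 38.3^2 + 0.192 * 246 - 44
CN = 23.47024 + 47.232 - 44 = 26.70224

26.70224


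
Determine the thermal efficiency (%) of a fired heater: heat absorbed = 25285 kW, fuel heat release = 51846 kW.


Furnace efficiency = Q_absorbed / Q_fuel * 100
= 25285 / 51846 * 100 = 48.77

48.77 %


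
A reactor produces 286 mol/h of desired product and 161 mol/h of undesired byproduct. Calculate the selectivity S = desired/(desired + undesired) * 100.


Selectivity = desired / (desired + undesired) * 100
Total products = 286 + 161 = 447 mol/h
S = 286 / 447 * 100
= 0.6398 * 100
= 63.98 %

63.98 %


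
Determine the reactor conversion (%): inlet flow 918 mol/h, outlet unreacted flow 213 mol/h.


X = (F_in - F_out) / F_in * 100
Moles reacted = 918 - 213 = 705
X = 705 / 918 * 100
= 0.7680 * 100
= 76.80 %

76.80 %


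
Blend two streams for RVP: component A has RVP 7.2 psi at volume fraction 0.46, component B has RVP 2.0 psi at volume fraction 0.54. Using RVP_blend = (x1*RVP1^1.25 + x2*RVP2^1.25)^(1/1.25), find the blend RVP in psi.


Chevron index: RVP_blend = (sum xi*RVPi^1.25)^(1/1.25)
RVP^1.25 terms: 0.46 * 7.2^1.25 + 0.54 * 2.0^1.25 = 6.70964
RVP_blend = 6.70964^(1/1.25) = 4.585

4.585 psi


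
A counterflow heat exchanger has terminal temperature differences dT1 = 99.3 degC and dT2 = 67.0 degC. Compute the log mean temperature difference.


LMTD = (dT1 - dT2) / ln(dT1/dT2)
= (99.3 - 67.0) / ln(99.3 / 67.0) = 32.3 / 0.393453 = 82.09

82.09 degC


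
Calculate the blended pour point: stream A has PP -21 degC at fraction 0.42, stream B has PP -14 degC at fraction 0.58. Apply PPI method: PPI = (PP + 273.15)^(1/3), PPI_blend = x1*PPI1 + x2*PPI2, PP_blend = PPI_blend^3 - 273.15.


PPI_1 = (-21 + 273.15)^(1/3) = 6.317613
PPI_2 = (-14 + 273.15)^(1/3) = 6.375541
PPI_blend = 0.42 * 6.317613 + 0.58 * 6.375541 = 6.351211
PP_blend = 6.351211^3 - 273.15 = 256.1944 - 273.15 = -16.96

-16.96 degC


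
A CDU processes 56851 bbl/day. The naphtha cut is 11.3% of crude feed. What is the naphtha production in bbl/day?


Crude throughput = 56851 bbl/day
Fraction yield = 11.3%
yield = throughput * fraction / 100
yield = 56851 * 11.3 / 100 = 6424.163

6424.163 bbl/day


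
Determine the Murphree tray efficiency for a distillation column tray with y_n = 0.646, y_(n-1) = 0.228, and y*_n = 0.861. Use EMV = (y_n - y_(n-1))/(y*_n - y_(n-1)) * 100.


Murphree vapor efficiency: EMV = (y_n - y_(n-1)) / (y*_n - y_(n-1)) * 100
EMV = (0.646 - 0.228) / (0.861 - 0.228) * 100 = 0.418 / 0.633 * 100 = 66.03

66.03 %


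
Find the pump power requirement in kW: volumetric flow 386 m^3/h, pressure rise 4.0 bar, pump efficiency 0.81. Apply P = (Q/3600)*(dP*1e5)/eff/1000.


Q = 386 / 3600 = 0.107222 m^3/s
P = 0.107222 * (4.0 * 1e5) / 0.81 / 1000 = 52.95

52.95 kW


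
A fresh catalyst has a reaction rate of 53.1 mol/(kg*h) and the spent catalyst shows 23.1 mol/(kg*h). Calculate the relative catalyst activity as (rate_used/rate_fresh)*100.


Activity (%) = (rate_used / rate_fresh) * 100
rate_used = 23.1, rate_fresh = 53.1
= (23.1 / 53.1) * 100
= 0.4350 * 100 = 43.50

43.50 %


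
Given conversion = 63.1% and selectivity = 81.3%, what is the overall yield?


Overall yield = conversion (%) * selectivity (%) / 100
Conversion = 63.1%, Selectivity = 81.3%
Y = 63.1 * 81.3 / 100
= 51.3003 %

51.3003 %


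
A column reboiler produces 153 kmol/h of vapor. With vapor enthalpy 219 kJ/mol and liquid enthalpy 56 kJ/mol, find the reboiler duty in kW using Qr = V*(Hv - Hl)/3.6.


Qr = 153 * (219 - 56) / 3.6 = 153 * 163 / 3.6 = 6928

6928 kW


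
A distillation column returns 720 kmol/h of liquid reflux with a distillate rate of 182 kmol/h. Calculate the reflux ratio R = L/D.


Reflux ratio definition: R = L / D (liquid returned / distillate withdrawn)
L = 720 kmol/h, D = 182 kmol/h
R = 720 / 182 = 3.956

3.956


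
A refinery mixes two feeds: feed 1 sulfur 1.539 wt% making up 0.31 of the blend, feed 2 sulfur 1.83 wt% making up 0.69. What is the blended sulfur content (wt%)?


Linear sulfur blending: S_blend = x1*S1 + x2*S2
Contribution 1: 0.31 * 1.539 = 0.47709 wt%
Contribution 2: 0.69 * 1.83 = 1.2627 wt%
S_blend = 0.47709 + 1.2627 = 1.73979

1.73979 wt%


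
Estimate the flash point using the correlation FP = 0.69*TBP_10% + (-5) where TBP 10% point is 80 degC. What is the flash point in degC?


FP = 0.69 * 80 + (-5) = 50.2

50.2 degC


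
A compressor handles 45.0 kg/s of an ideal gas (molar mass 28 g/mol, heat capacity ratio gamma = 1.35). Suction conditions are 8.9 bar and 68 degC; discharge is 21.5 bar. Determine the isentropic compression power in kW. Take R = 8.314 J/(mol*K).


Isentropic work: W = m*(gamma/(gamma-1))*(R*T1/MW)*((P2/P1)^((gamma-1)/gamma) - 1)
T1 = 68 + 273.15 = 341.15 K
Pressure ratio = 21.5 / 8.9 = 2.41573
Exponent = (1.35 - 1)/1.35 = 0.259259
(P2/P1)^exp - 1 = 2.41573^0.259259 - 1 = 0.256923
W = 45.0 * 1.35 / 0.35 * 8.314 * 341.15 / 28 * 0.256923 = 4517

4517 kW


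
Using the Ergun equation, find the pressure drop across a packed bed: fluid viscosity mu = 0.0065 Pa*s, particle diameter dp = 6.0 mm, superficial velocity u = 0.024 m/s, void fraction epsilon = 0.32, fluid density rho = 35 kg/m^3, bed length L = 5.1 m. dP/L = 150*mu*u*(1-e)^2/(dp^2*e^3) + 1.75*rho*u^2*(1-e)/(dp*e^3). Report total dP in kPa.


dp = 6.0 mm = 0.006 m
Viscous term = 150*0.0065*0.024*(1-0.32)^2 / (0.006^2*0.32^3) = 9172.36
Inertial term = 1.75*35*0.024^2*(1-0.32) / (0.006*0.32^3) = 122.021
dP/L = 9172.36 + 122.021 = 9294.38 Pa/m
dP = 9294.38 * 5.1 / 1000 = 47.40 kPa

47.40 kPa


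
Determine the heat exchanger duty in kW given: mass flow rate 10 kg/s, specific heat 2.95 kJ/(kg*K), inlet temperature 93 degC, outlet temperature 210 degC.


Q = m_dot * cp * delta_T
delta_T = 210 - 93 = 117 K
Q = 10 * 2.95 * 117
= 29.5 * 117
= 3451.5 kW

3451.5 kW


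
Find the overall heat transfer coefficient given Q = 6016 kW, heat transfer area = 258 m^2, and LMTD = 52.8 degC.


From Q = U*A*LMTD, U = Q / (A * LMTD)
U = 6016 / (258 * 52.8) = 6016 / 13622.4 = 0.4416

0.4416 kW/(m^2*K)


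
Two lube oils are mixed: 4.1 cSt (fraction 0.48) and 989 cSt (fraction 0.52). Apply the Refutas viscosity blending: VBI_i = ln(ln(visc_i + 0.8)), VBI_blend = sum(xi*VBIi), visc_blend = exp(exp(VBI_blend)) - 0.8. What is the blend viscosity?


Refutas method: VBN_i = 14.534*ln(ln(visc_i + 0.8)) + 10.975, blended linearly by mass fraction; since VBN is linear in VBI_i = ln(ln(visc_i + 0.8)) and the fractions sum to 1, blend VBI directly: visc = exp(exp(VBI_blend)) - 0.8
VBI_1 = ln(ln(4.1 + 0.8)) = 0.463253
VBI_2 = ln(ln(989 + 0.8)) = 1.93116
VBI_blend = 0.48 * 0.463253 + 0.52 * 1.93116 = 1.22656
visc_blend = exp(exp(1.22656)) - 0.8 = 29.45

29.45 cSt


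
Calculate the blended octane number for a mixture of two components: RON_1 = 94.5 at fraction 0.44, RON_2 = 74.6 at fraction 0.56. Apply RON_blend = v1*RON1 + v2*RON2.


Linear blending: RON_blend = sum(vi * RONi)
Contribution 1: 0.44 * 94.5 = 41.58
Contribution 2: 0.56 * 74.6 = 41.776
RON_blend = 41.58 + 41.776 = 83.356

83.356


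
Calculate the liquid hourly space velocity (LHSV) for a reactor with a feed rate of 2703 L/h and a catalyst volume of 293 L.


LHSV = volumetric feed rate / catalyst volume
= 2703 L/h / 293 L
= 9.225 h^-1

9.225 h^-1


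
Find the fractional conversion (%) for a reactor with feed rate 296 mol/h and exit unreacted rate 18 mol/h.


X = (F_in - F_out) / F_in * 100
Moles reacted = 296 - 18 = 278
X = 278 / 296 * 100
= 0.9392 * 100
= 93.92 %

93.92 %


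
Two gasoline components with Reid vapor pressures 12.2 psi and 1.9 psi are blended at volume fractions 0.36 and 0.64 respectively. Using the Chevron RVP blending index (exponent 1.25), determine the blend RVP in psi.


Chevron index: RVP_blend = (sum xi*RVPi^1.25)^(1/1.25)
RVP^1.25 terms: 0.36 * 12.2^1.25 + 0.64 * 1.9^1.25 = 9.63593
RVP_blend = 9.63593^(1/1.25) = 6.125

6.125 psi


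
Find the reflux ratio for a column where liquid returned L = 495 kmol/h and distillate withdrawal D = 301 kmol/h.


Reflux ratio definition: R = L / D (liquid returned / distillate withdrawn)
L = 495 kmol/h, D = 301 kmol/h
R = 495 / 301 = 1.645

1.645


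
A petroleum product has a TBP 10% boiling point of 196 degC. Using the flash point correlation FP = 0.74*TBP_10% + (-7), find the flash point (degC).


FP = 0.74 * 196 + (-7) = 138.04

138.04 degC


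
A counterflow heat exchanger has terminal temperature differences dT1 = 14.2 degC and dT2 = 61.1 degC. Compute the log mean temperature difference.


LMTD = (dT1 - dT2) / ln(dT1/dT2)
= (14.2 - 61.1) / ln(14.2 / 61.1) = -46.9 / -1.45927 = 32.14

32.14 degC


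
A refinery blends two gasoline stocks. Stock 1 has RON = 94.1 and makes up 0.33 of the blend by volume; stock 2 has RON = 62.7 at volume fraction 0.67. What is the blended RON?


Linear blending: RON_blend = sum(vi * RONi)
Contribution 1: 0.33 * 94.1 = 31.053
Contribution 2: 0.67 * 62.7 = 42.009
RON_blend = 31.053 + 42.009 = 73.062

73.062


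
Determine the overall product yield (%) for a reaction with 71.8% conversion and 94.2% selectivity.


Overall yield = conversion (%) * selectivity (%) / 100
Conversion = 71.8%, Selectivity = 94.2%
Y = 71.8 * 94.2 / 100
= 67.6356 %

67.6356 %


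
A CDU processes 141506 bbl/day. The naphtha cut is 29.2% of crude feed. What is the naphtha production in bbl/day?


Crude throughput = 141506 bbl/day
Fraction yield = 29.2%
yield = throughput * fraction / 100
yield = 141506 * 29.2 / 100 = 41319.752

41319.752 bbl/day


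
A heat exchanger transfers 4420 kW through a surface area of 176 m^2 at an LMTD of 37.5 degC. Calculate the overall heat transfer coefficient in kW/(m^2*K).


From Q = U*A*LMTD, U = Q / (A * LMTD)
U = 4420 / (176 * 37.5) = 4420 / 6600 = 0.6697

0.6697 kW/(m^2*K)


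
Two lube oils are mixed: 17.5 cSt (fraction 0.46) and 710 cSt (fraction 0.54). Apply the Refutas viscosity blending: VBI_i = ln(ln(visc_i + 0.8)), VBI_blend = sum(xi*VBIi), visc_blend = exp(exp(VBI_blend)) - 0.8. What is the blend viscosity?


Refutas method: VBN_i = 14.534*ln(ln(visc_i + 0.8)) + 10.975, blended linearly by mass fraction; since VBN is linear in VBI_i = ln(ln(visc_i + 0.8)) and the fractions sum to 1, blend VBI directly: visc = exp(exp(VBI_blend)) - 0.8
VBI_1 = ln(ln(17.5 + 0.8)) = 1.06709
VBI_2 = ln(ln(710 + 0.8)) = 1.88196
VBI_blend = 0.46 * 1.06709 + 0.54 * 1.88196 = 1.50712
visc_blend = exp(exp(1.50712)) - 0.8 = 90.46

90.46 cSt


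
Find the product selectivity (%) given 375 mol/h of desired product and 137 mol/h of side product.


Selectivity = desired / (desired + undesired) * 100
Total products = 375 + 137 = 512 mol/h
S = 375 / 512 * 100
= 0.7324 * 100
= 73.24 %

73.24 %


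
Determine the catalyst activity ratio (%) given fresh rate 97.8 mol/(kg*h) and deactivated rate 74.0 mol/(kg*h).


Activity (%) = (rate_used / rate_fresh) * 100
rate_used = 74.0, rate_fresh = 97.8
= (74.0 / 97.8) * 100
= 0.7566 * 100 = 75.66

75.66 %


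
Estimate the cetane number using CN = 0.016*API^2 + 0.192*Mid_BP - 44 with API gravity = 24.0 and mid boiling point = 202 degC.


CN = 0.016 * 24.0^2 + 0.192 * 202 - 44
CN = 9.216 + 38.784 - 44 = 4

4


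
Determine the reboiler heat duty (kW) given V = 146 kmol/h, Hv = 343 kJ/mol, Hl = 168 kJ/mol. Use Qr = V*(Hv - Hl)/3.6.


Qr = 146 * (343 - 168) / 3.6 = 146 * 175 / 3.6 = 7097

7097 kW


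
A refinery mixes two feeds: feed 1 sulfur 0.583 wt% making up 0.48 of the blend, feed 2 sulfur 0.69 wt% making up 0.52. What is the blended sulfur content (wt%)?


Linear sulfur blending: S_blend = x1*S1 + x2*S2
Contribution 1: 0.48 * 0.583 = 0.27984 wt%
Contribution 2: 0.52 * 0.69 = 0.3588 wt%
S_blend = 0.27984 + 0.3588 = 0.63864

0.63864 wt%


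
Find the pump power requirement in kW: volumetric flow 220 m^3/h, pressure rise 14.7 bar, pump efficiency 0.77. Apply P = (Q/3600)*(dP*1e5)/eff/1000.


Q = 220 / 3600 = 0.0611111 m^3/s
P = 0.0611111 * (14.7 * 1e5) / 0.77 / 1000 = 116.7

116.7 kW
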